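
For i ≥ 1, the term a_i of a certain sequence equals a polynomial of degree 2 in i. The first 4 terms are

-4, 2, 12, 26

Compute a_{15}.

1st diffs: 6, 10, 14.
2nd diffs: 4, 4 (constant).
So a_i = 2i^2 - 6.
Evaluating at i = 15 gives a_{15} = 444.

444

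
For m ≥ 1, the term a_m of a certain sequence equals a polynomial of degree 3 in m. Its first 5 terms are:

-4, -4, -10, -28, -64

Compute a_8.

1st diffs: 0, -6, -18, -36.
2nd diffs: -6, -12, -18.
3rd diffs: -6, -6 (constant).
Newton forward-difference form: a_m = -4 + (-6)·C(m-1,2) + (-6)·C(m-1,3).
At m = 8: m-1 = 7, so a_8 = -4 - 126 - 210 = -340.

-340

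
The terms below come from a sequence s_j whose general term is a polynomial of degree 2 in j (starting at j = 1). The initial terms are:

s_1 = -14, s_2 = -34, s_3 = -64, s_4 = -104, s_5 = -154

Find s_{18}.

1st diffs: -20, -30, -40, -50.
2nd diffs: -10, -10, -10 (constant).
Newton forward-difference form: s_j = -14 + (-20)·C(j-1,1) + (-10)·C(j-1,2).
At j = 18: j-1 = 17, so s_{18} = -14 - 340 - 1360 = -1714.

-1714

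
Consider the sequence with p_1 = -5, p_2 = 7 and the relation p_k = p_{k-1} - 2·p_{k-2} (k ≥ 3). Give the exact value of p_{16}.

-1533

Applying the relation repeatedly:
p_3 = 17, p_4 = 3, p_5 = -31, …, p_{13} = 545, p_{14} = 443, p_{15} = -647, p_{16} = -1533.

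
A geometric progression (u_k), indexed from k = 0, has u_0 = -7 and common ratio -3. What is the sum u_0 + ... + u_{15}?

75331760

u_k = (-7)·(-3)^(k-0).
S = (-7)·((-3)^16 - 1)/(-3 - 1) = (-7)·(43046721 - 1)/(-4) = 75331760.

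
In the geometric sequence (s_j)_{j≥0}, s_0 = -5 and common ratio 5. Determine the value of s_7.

s_j = (-5)·5^(j-0).
s_7 = (-5)·5^7 = -390625.

-390625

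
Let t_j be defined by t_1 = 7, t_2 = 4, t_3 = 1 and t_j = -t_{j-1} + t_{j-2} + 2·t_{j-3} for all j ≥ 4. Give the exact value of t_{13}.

t_4 = 17, t_5 = -8, t_6 = 27, t_7 = -1, t_8 = 12, t_9 = 41, t_{10} = -31, t_{11} = 96, t_{12} = -45, t_{13} = 79.

79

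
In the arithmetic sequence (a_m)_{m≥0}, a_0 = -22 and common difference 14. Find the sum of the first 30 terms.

5430

a_m = -22 + (m - 0)·14.
a_{29} = 384; S = 30·(-22 + 384)/2 = 5430.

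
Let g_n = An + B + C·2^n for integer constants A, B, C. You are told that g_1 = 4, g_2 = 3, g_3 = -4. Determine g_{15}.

The three given values yield: A + B + 2C = 4; 2A + B + 4C = 3; 3A + B + 8C = -4.
Subtracting the first from the second: A + 2C = -1.
Subtracting the second from the third: A + 4C = -7.
Solving: C = -3, A = 5, then B = 5.
So g_n = 5·n + 5 + (-3)·2^n; at n=15 this is -98224.

-98224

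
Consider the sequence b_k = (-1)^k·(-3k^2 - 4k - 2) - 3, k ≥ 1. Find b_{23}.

(-1)^23 = -1; -3k^2 - 4k - 2 at k=23 is -1681; so b_{23} = 1678.

1678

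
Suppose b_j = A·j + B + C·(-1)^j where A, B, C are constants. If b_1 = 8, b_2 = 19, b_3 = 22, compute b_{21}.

The three given values yield: A + B - C = 8; 2A + B + C = 19; 3A + B - C = 22.
Subtracting the first from the second: A + 2C = 11.
Subtracting the second from the third: A - 2C = 3.
Solving: C = 2, A = 7, then B = 3.
Therefore b_{21} = 147 + 3 + 2·(-1) = 148.

148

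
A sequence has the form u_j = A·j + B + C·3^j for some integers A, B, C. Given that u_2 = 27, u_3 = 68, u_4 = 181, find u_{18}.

At j = 2, 3, 4: 2A + B + 9C = 27; 3A + B + 27C = 68; 4A + B + 81C = 181.
Subtracting the first from the second: A + 18C = 41.
Subtracting the second from the third: A + 54C = 113.
Solving: C = 2, A = 5, then B = -1.
Hence u_{18} = 5·18 + (-1) + 2·387420489 = 774841067.

774841067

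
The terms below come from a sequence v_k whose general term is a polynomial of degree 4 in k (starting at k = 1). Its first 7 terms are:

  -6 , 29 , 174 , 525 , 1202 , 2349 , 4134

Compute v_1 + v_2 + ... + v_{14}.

187285

1st diffs: 35, 145, 351, 677, 1147, 1785.
2nd diffs: 110, 206, 326, 470, 638.
3rd diffs: 96, 120, 144, 168.
4th diffs: 24, 24, 24 (constant).
So v_k = k^4 + 6k^3 - 6k^2 - 4k - 3.
Continuing: …, 6749, 10410, 15357, 21854, …, v_{14} = 53645.
Summing k = 1..14 (14 terms) gives 187285.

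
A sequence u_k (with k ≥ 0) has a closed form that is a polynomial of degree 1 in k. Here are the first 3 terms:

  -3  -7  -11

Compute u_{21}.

-87

1st diffs: -4, -4 (constant).
So u_k = -4k - 3.
Evaluating at k = 21 gives u_{21} = -87.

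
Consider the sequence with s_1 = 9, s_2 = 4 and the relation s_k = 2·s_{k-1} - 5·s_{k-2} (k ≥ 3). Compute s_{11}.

9923

Step forward from the initial values:
s_3 = -37  s_4 = -94  s_5 = -3  s_6 = 464  s_7 = 943  s_8 = -434  s_9 = -5583  s_{10} = -8996  s_{11} = 9923.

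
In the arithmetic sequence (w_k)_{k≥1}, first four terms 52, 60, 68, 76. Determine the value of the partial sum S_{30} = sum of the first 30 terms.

5040

Common difference d = 8.
w_k = 52 + (k - 1)·8.
w_{30} = 284; S = 30·(52 + 284)/2 = 5040.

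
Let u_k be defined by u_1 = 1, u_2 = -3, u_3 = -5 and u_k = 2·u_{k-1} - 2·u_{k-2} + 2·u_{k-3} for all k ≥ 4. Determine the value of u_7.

Applying the relation repeatedly:
u_4 = -2;  u_5 = 0;  u_6 = -6;  u_7 = -16.

-16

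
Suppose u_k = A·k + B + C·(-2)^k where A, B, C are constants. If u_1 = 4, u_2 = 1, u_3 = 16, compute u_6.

Plug in k = 1, 2, 3: A + B - 2C = 4; 2A + B + 4C = 1; 3A + B - 8C = 16.
Subtracting the first from the second: A + 6C = -3.
Subtracting the second from the third: A - 12C = 15.
Solving: C = -1, A = 3, then B = -1.
Therefore u_6 = 18 + (-1) + (-1)·64 = -47.

-47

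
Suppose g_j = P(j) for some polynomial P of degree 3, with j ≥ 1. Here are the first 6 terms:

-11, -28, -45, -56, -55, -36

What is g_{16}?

2464

1st diffs: -17, -17, -11, 1, 19.
2nd diffs: 0, 6, 12, 18.
3rd diffs: 6, 6, 6 (constant).
Newton forward-difference form: g_j = -11 + (-17)·C(j-1,1) + 6·C(j-1,3).
At j = 16: j-1 = 15, so g_{16} = -11 - 255 + 2730 = 2464.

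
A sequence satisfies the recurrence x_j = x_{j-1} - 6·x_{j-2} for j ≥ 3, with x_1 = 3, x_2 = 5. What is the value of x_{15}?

917267

Compute successive terms:
x_3 = -13; x_4 = -43; x_5 = 35; …; x_{12} = -26347; x_{13} = -151837; x_{14} = 6245; x_{15} = 917267.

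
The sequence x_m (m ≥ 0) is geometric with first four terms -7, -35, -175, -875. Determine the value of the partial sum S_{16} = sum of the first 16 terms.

Common ratio r = 5.
x_m = (-7)·5^(m-0).
S = (-7)·(5^16 - 1)/(5 - 1) = (-7)·(152587890625 - 1)/(4) = -267028808592.

-267028808592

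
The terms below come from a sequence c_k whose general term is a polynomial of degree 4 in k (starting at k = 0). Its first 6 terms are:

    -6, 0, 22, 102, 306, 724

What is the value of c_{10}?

10854

1st diffs: 6, 22, 80, 204, 418.
2nd diffs: 16, 58, 124, 214.
3rd diffs: 42, 66, 90.
4th diffs: 24, 24 (constant).
Newton forward-difference form: c_k = -6 + 6·C(k,1) + 16·C(k,2) + 42·C(k,3) + 24·C(k,4).
At k = 10: k = 10, so c_{10} = -6 + 60 + 720 + 5040 + 5040 = 10854.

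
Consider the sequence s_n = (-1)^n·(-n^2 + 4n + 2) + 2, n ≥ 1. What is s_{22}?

-392

(-1)^22 = 1; -n^2 + 4n + 2 at n=22 is -394; so s_{22} = -392.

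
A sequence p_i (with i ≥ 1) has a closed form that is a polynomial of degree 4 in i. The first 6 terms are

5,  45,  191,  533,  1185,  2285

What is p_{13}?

1st diffs: 40, 146, 342, 652, 1100.
2nd diffs: 106, 196, 310, 448.
3rd diffs: 90, 114, 138.
4th diffs: 24, 24 (constant).
Newton forward-difference form: p_i = 5 + 40·C(i-1,1) + 106·C(i-1,2) + 90·C(i-1,3) + 24·C(i-1,4).
At i = 13: i-1 = 12, so p_{13} = 5 + 480 + 6996 + 19800 + 11880 = 39161.

39161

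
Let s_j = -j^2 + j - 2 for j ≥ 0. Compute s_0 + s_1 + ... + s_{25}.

-5252

Over j = 0..25: Σj = 325, Σj² = 5525.
Total = (-1)·5525 + (1)·325 + (-2)·26 = -5252.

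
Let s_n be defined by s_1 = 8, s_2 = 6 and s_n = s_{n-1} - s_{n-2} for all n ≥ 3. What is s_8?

6

s_3 = -2, s_4 = -8, s_5 = -6, s_6 = 2, s_7 = 8, s_8 = 6.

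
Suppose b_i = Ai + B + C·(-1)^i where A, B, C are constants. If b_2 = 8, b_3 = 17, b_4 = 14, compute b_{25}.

83

Write the equations: 2A + B + C = 8; 3A + B - C = 17; 4A + B + C = 14.
Subtracting the first from the second: A - 2C = 9.
Subtracting the second from the third: A + 2C = -3.
Solving: C = -3, A = 3, then B = 5.
So b_i = 3·i + 5 + (-3)·(-1)^i; at i=25 this is 83.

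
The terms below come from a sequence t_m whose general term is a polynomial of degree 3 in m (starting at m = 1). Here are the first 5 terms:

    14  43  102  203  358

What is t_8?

1st diffs: 29, 59, 101, 155.
2nd diffs: 30, 42, 54.
3rd diffs: 12, 12 (constant).
So t_m = 2m^3 + 3m^2 + 6m + 3.
Evaluating at m = 8 gives t_8 = 1267.

1267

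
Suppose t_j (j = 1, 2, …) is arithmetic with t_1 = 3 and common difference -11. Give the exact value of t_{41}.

-437

t_j = 3 + (j - 1)·(-11).
t_{41} = 3 + 40·(-11) = -437.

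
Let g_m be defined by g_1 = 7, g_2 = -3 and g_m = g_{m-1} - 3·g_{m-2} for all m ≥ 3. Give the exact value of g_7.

Step forward from the initial values:
g_3 = -24;  g_4 = -15;  g_5 = 57;  g_6 = 102;  g_7 = -69.

-69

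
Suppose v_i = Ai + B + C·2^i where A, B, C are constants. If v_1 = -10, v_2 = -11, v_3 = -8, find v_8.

463

The three given values yield: A + B + 2C = -10; 2A + B + 4C = -11; 3A + B + 8C = -8.
Subtracting the first from the second: A + 2C = -1.
Subtracting the second from the third: A + 4C = 3.
Solving: C = 2, A = -5, then B = -9.
So v_i = -5·i + (-9) + 2·2^i; at i=8 this is 463.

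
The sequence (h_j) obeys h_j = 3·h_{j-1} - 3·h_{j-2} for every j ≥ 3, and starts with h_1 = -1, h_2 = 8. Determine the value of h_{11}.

-2430

h_3 = 27;  h_4 = 57;  h_5 = 90;  h_6 = 99;  h_7 = 27;  h_8 = -216;  h_9 = -729;  h_{10} = -1539;  h_{11} = -2430.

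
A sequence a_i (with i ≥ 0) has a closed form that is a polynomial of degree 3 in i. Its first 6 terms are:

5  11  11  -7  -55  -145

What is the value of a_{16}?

1st diffs: 6, 0, -18, -48, -90.
2nd diffs: -6, -18, -30, -42.
3rd diffs: -12, -12, -12 (constant).
Newton forward-difference form: a_i = 5 + 6·C(i,1) + (-6)·C(i,2) + (-12)·C(i,3).
At i = 16: i = 16, so a_{16} = 5 + 96 - 720 - 6720 = -7339.

-7339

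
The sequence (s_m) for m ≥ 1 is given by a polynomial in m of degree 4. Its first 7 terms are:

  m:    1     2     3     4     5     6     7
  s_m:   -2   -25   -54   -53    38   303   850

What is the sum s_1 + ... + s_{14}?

1st diffs: -23, -29, 1, 91, 265, 547.
2nd diffs: -6, 30, 90, 174, 282.
3rd diffs: 36, 60, 84, 108.
4th diffs: 24, 24, 24 (constant).
So s_m = m^4 - 4m^3 - 4m^2 + 2m + 3.
Continuing: …, 1811, 3342, 5623, 8858, …, s_{14} = 26687.
Summing m = 1..14 (14 terms) gives 79779.

79779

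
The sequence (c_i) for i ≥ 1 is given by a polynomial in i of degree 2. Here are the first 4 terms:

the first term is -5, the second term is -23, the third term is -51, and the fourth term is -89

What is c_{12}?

1st diffs: -18, -28, -38.
2nd diffs: -10, -10 (constant).
Newton forward-difference form: c_i = -5 + (-18)·C(i-1,1) + (-10)·C(i-1,2).
At i = 12: i-1 = 11, so c_{12} = -5 - 198 - 550 = -753.

-753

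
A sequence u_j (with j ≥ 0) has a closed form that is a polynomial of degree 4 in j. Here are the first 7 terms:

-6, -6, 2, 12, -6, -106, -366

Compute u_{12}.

-12678

1st diffs: 0, 8, 10, -18, -100, -260.
2nd diffs: 8, 2, -28, -82, -160.
3rd diffs: -6, -30, -54, -78.
4th diffs: -24, -24, -24 (constant).
Newton forward-difference form: u_j = -6 + 8·C(j,2) + (-6)·C(j,3) + (-24)·C(j,4).
At j = 12: j = 12, so u_{12} = -6 + 528 - 1320 - 11880 = -12678.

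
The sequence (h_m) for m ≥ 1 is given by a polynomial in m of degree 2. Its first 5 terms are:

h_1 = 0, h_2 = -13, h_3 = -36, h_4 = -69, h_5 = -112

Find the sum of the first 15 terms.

-5915

1st diffs: -13, -23, -33, -43.
2nd diffs: -10, -10, -10 (constant).
So h_m = -5m^2 + 2m + 3.
Continuing: …, -165, -228, -301, -384, …, h_{15} = -1092.
Summing m = 1..15 (15 terms) gives -5915.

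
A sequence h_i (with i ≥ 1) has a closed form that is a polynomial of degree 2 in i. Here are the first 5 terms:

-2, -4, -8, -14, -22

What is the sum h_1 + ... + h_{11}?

-462

1st diffs: -2, -4, -6, -8.
2nd diffs: -2, -2, -2 (constant).
So h_i = -i^2 + i - 2.
Continuing: …, -32, -44, -58, -74, …, h_{11} = -112.
Summing i = 1..11 (11 terms) gives -462.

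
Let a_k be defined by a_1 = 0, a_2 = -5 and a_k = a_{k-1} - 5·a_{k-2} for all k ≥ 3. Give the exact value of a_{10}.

1420

Compute successive terms:
a_3 = -5;  a_4 = 20;  a_5 = 45;  a_6 = -55;  a_7 = -280;  a_8 = -5;  a_9 = 1395;  a_{10} = 1420.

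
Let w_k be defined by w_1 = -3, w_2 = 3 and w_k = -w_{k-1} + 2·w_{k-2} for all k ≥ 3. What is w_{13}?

Compute successive terms:
w_3 = -9, w_4 = 15, w_5 = -33, …, w_{10} = 1023, w_{11} = -2049, w_{12} = 4095, w_{13} = -8193.
(Characteristic roots are 1 and -2.)

-8193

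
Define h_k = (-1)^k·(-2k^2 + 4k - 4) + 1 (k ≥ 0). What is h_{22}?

-883

(-1)^22 = 1; -2k^2 + 4k - 4 at k=22 is -884; so h_{22} = -883.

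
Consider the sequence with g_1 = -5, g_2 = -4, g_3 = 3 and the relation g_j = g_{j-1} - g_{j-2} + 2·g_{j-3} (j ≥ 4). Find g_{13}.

-73

g_4 = -3, g_5 = -14, g_6 = -5, g_7 = 3, g_8 = -20, g_9 = -33, g_{10} = -7, g_{11} = -14, g_{12} = -73, g_{13} = -73.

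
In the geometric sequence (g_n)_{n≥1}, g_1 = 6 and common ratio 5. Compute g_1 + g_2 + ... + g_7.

g_n = 6·5^(n-1).
S = 6·(5^7 - 1)/(5 - 1) = 6·(78125 - 1)/(4) = 117186.

117186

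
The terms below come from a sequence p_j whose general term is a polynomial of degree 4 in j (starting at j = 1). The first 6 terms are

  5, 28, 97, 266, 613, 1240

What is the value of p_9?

1st diffs: 23, 69, 169, 347, 627.
2nd diffs: 46, 100, 178, 280.
3rd diffs: 54, 78, 102.
4th diffs: 24, 24 (constant).
Newton forward-difference form: p_j = 5 + 23·C(j-1,1) + 46·C(j-1,2) + 54·C(j-1,3) + 24·C(j-1,4).
At j = 9: j-1 = 8, so p_9 = 5 + 184 + 1288 + 3024 + 1680 = 6181.

6181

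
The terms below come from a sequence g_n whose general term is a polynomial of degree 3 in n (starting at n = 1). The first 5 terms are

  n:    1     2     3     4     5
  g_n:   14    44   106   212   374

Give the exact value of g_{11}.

1st diffs: 30, 62, 106, 162.
2nd diffs: 32, 44, 56.
3rd diffs: 12, 12 (constant).
Newton forward-difference form: g_n = 14 + 30·C(n-1,1) + 32·C(n-1,2) + 12·C(n-1,3).
At n = 11: n-1 = 10, so g_{11} = 14 + 300 + 1440 + 1440 = 3194.

3194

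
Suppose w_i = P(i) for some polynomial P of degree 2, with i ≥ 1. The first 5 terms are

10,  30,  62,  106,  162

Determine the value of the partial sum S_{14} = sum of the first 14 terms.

1st diffs: 20, 32, 44, 56.
2nd diffs: 12, 12, 12 (constant).
Newton forward-difference form: w_i = 10 + 20·C(i-1,1) + 12·C(i-1,2).
Continuing: …, 230, 310, 402, 506, …, w_{14} = 1206.
Summing i = 1..14 (14 terms) gives 6328.

6328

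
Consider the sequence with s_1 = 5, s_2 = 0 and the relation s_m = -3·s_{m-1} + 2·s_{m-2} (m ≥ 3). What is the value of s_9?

Applying the relation repeatedly:
s_3 = 10  s_4 = -30  s_5 = 110  s_6 = -390  s_7 = 1390  s_8 = -4950  s_9 = 17630.

17630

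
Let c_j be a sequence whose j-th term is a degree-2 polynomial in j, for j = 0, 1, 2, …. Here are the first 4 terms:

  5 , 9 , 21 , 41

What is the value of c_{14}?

1st diffs: 4, 12, 20.
2nd diffs: 8, 8 (constant).
Newton forward-difference form: c_j = 5 + 4·C(j,1) + 8·C(j,2).
At j = 14: j = 14, so c_{14} = 5 + 56 + 728 = 789.

789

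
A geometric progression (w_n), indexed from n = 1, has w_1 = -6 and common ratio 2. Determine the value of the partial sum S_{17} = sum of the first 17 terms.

-786426

w_n = (-6)·2^(n-1).
S = (-6)·(2^17 - 1)/(2 - 1) = (-6)·(131072 - 1)/(1) = -786426.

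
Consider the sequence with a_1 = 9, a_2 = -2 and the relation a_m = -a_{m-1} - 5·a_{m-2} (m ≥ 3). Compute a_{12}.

44933

Applying the relation repeatedly:
a_3 = -43  a_4 = 53  a_5 = 162  a_6 = -427  a_7 = -383  a_8 = 2518  a_9 = -603  a_{10} = -11987  a_{11} = 15002  a_{12} = 44933.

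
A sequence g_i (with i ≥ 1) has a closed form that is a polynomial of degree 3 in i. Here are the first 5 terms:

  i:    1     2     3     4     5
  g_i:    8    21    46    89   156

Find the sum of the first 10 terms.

3365

1st diffs: 13, 25, 43, 67.
2nd diffs: 12, 18, 24.
3rd diffs: 6, 6 (constant).
Newton forward-difference form: g_i = 8 + 13·C(i-1,1) + 12·C(i-1,2) + 6·C(i-1,3).
Continuing: …, 253, 386, 561, 784, …, g_{10} = 1061.
Summing i = 1..10 (10 terms) gives 3365.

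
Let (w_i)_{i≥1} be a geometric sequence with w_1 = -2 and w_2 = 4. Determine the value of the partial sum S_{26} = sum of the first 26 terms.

Common ratio r = -2.
w_i = (-2)·(-2)^(i-1).
S = (-2)·((-2)^26 - 1)/(-2 - 1) = (-2)·(67108864 - 1)/(-3) = 44739242.

44739242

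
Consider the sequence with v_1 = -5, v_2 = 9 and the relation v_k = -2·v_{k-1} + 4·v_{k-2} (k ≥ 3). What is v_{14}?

14487552

v_3 = -38, v_4 = 112, v_5 = -376, …, v_{11} = -427520, v_{12} = 1383424, v_{13} = -4476928, v_{14} = 14487552.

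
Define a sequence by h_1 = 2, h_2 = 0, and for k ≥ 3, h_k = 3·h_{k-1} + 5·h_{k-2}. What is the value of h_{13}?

Iterate the recurrence:
h_3 = 10  h_4 = 30  h_5 = 140  …  h_{10} = 177270  h_{11} = 743260  h_{12} = 3116130  h_{13} = 13064690.

13064690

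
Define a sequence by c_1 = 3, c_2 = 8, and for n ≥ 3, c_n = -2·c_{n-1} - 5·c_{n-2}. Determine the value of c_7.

Compute successive terms:
c_3 = -31, c_4 = 22, c_5 = 111, c_6 = -332, c_7 = 109.

109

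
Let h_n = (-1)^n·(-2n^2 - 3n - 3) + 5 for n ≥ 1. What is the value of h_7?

127

(-1)^7 = -1; -2n^2 - 3n - 3 at n=7 is -122; so h_7 = 127.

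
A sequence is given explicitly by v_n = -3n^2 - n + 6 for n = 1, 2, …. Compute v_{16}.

v_{16} = -3·16^2 - 1·16 + 6 = -778.

-778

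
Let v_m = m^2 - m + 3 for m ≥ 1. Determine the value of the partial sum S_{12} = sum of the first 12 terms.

608

Over m = 1..12: Σm = 78, Σm² = 650.
Total = (1)·650 + (-1)·78 + (3)·12 = 608.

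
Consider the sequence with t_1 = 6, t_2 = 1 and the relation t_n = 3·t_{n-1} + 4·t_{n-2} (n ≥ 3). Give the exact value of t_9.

91755

Iterate the recurrence:
t_3 = 27  t_4 = 85  t_5 = 363  t_6 = 1429  t_7 = 5739  t_8 = 22933  t_9 = 91755.
(Characteristic roots are 4 and -1.)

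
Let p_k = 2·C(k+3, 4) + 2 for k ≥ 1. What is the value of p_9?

992

C(12, 4) = 495, so p_9 = 992.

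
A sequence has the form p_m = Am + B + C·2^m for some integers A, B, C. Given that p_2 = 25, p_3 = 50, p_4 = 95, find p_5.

At m = 2, 3, 4: 2A + B + 4C = 25; 3A + B + 8C = 50; 4A + B + 16C = 95.
Subtracting the first from the second: A + 4C = 25.
Subtracting the second from the third: A + 8C = 45.
Solving: C = 5, A = 5, then B = -5.
So p_m = 5·m + (-5) + 5·2^m; at m=5 this is 180.

180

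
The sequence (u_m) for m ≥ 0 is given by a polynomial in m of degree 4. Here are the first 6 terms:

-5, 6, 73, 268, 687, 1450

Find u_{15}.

71560

1st diffs: 11, 67, 195, 419, 763.
2nd diffs: 56, 128, 224, 344.
3rd diffs: 72, 96, 120.
4th diffs: 24, 24 (constant).
So u_m = m^4 + 6m^3 + 3m^2 + m - 5.
Evaluating at m = 15 gives u_{15} = 71560.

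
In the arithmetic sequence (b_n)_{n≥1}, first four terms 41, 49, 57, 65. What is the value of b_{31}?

Common difference d = 8.
b_n = 41 + (n - 1)·8.
b_{31} = 41 + 30·8 = 281.

281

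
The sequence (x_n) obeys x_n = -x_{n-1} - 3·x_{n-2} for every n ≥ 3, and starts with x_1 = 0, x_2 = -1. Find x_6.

Iterate the recurrence:
x_3 = 1  x_4 = 2  x_5 = -5  x_6 = -1.

-1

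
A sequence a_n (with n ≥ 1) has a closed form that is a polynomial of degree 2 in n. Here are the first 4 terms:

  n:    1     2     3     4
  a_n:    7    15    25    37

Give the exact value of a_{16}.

337

1st diffs: 8, 10, 12.
2nd diffs: 2, 2 (constant).
So a_n = n^2 + 5n + 1.
Evaluating at n = 16 gives a_{16} = 337.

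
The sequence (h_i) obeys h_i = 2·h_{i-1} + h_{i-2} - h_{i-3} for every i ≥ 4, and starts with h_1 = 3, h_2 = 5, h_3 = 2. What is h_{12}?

Compute successive terms:
h_4 = 6, h_5 = 9, h_6 = 22, h_7 = 47, h_8 = 107, h_9 = 239, h_{10} = 538, h_{11} = 1208, h_{12} = 2715.

2715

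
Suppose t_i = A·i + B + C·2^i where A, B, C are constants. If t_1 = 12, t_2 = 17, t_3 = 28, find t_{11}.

6140

Write the equations: A + B + 2C = 12; 2A + B + 4C = 17; 3A + B + 8C = 28.
Subtracting the first from the second: A + 2C = 5.
Subtracting the second from the third: A + 4C = 11.
Solving: C = 3, A = -1, then B = 7.
Therefore t_{11} = -11 + 7 + 3·2048 = 6140.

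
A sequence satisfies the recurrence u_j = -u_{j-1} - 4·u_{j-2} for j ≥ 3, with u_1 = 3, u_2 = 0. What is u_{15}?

50244

Applying the relation repeatedly:
u_3 = -12  u_4 = 12  u_5 = 36  …  u_{12} = 3660  u_{13} = -11868  u_{14} = -2772  u_{15} = 50244.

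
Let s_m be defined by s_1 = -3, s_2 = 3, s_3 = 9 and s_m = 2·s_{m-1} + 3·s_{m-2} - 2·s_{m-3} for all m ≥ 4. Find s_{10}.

Iterate the recurrence:
s_4 = 33  s_5 = 87  s_6 = 255  s_7 = 705  s_8 = 2001  s_9 = 5607  s_{10} = 15807.

15807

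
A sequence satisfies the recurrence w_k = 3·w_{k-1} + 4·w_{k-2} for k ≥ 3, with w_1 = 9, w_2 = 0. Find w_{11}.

1887444

Step forward from the initial values:
w_3 = 36  w_4 = 108  w_5 = 468  w_6 = 1836  w_7 = 7380  w_8 = 29484  w_9 = 117972  w_{10} = 471852  w_{11} = 1887444.
(Characteristic roots are 4 and -1.)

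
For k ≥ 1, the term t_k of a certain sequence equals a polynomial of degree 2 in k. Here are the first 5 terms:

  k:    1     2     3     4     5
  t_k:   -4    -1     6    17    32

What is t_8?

101

1st diffs: 3, 7, 11, 15.
2nd diffs: 4, 4, 4 (constant).
So t_k = 2k^2 - 3k - 3.
Evaluating at k = 8 gives t_8 = 101.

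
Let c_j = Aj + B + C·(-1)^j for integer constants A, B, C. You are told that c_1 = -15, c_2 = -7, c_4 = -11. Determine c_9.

Write the equations: A + B - C = -15; 2A + B + C = -7; 4A + B + C = -11.
Subtracting the first from the second: A + 2C = 8.
Subtracting the second from the third: 2A = -4.
Solving: C = 5, A = -2, then B = -8.
Therefore c_9 = -18 + (-8) + 5·(-1) = -31.

-31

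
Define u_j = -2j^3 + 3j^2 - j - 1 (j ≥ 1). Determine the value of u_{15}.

-6091

u_{15} = -2·15^3 + 3·15^2 - 1·15 - 1 = -6091.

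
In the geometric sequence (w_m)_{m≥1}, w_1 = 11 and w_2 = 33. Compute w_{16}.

157837977

Common ratio r = 3.
w_m = 11·3^(m-1).
w_{16} = 11·3^15 = 157837977.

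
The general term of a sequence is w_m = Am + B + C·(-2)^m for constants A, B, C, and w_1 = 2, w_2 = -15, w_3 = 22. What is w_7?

386

At m = 1, 2, 3: A + B - 2C = 2; 2A + B + 4C = -15; 3A + B - 8C = 22.
Subtracting the first from the second: A + 6C = -17.
Subtracting the second from the third: A - 12C = 37.
Solving: C = -3, A = 1, then B = -5.
Therefore w_7 = 7 + (-5) + (-3)·(-128) = 386.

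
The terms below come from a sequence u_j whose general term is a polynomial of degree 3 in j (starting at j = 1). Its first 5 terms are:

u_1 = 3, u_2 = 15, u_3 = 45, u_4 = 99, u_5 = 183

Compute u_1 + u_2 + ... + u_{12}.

7758

1st diffs: 12, 30, 54, 84.
2nd diffs: 18, 24, 30.
3rd diffs: 6, 6 (constant).
Newton forward-difference form: u_j = 3 + 12·C(j-1,1) + 18·C(j-1,2) + 6·C(j-1,3).
Continuing: …, 303, 465, 675, 939, …, u_{12} = 2115.
Summing j = 1..12 (12 terms) gives 7758.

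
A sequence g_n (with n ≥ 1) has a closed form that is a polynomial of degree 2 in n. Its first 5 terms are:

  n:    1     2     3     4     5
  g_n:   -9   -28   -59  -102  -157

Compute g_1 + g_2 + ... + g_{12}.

-4002

1st diffs: -19, -31, -43, -55.
2nd diffs: -12, -12, -12 (constant).
Newton forward-difference form: g_n = -9 + (-19)·C(n-1,1) + (-12)·C(n-1,2).
Continuing: …, -224, -303, -394, -497, …, g_{12} = -878.
Summing n = 1..12 (12 terms) gives -4002.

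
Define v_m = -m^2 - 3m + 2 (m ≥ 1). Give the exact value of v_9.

-106

v_9 = -1·9^2 - 3·9 + 2 = -106.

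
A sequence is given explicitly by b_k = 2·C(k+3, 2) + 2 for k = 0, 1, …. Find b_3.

C(6, 2) = 15, so b_3 = 32.

32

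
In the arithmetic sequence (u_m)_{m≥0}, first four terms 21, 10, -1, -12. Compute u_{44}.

-463

Common difference d = -11.
u_m = 21 + (m - 0)·(-11).
u_{44} = 21 + 44·(-11) = -463.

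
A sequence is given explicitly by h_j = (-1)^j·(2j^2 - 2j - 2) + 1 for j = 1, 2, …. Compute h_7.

(-1)^7 = -1; 2j^2 - 2j - 2 at j=7 is 82; so h_7 = -81.

-81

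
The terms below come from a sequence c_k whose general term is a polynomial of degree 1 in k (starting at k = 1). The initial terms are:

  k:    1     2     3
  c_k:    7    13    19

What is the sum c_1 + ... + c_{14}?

1st diffs: 6, 6 (constant).
So c_k = 6k + 1.
Continuing: …, 25, 31, 37, 43, …, c_{14} = 85.
Summing k = 1..14 (14 terms) gives 644.

644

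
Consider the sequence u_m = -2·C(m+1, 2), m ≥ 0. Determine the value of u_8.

C(9, 2) = 36, so u_8 = -72.

-72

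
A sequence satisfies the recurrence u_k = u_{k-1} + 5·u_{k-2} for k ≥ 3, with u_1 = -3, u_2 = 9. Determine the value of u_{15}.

1365834

Step forward from the initial values:
u_3 = -6  u_4 = 39  u_5 = 9  …  u_{12} = 65724  u_{13} = 172869  u_{14} = 501489  u_{15} = 1365834.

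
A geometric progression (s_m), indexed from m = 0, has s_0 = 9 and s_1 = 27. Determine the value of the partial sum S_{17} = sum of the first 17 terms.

581130729

Common ratio r = 3.
s_m = 9·3^(m-0).
S = 9·(3^17 - 1)/(3 - 1) = 9·(129140163 - 1)/(2) = 581130729.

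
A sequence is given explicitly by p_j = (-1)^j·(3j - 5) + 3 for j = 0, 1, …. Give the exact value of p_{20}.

(-1)^20 = 1; 3j - 5 at j=20 is 55; so p_{20} = 58.

58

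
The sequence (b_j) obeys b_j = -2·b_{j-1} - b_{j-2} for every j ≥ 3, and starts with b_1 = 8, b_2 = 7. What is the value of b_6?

67

b_3 = -22; b_4 = 37; b_5 = -52; b_6 = 67.
(Characteristic roots are -1 and -1.)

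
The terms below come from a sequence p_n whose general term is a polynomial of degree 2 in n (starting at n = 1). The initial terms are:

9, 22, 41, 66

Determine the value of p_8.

1st diffs: 13, 19, 25.
2nd diffs: 6, 6 (constant).
Newton forward-difference form: p_n = 9 + 13·C(n-1,1) + 6·C(n-1,2).
At n = 8: n-1 = 7, so p_8 = 9 + 91 + 126 = 226.

226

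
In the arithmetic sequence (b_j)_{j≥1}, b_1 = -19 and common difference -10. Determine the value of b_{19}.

-199

b_j = -19 + (j - 1)·(-10).
b_{19} = -19 + 18·(-10) = -199.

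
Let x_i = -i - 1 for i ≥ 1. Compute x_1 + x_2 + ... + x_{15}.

Over i = 1..15: Σi = 120.
Total = (-1)·120 + (-1)·15 = -135.

-135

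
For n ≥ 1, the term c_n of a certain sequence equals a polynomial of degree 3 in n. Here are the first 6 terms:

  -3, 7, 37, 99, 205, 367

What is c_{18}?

11047

1st diffs: 10, 30, 62, 106, 162.
2nd diffs: 20, 32, 44, 56.
3rd diffs: 12, 12, 12 (constant).
Newton forward-difference form: c_n = -3 + 10·C(n-1,1) + 20·C(n-1,2) + 12·C(n-1,3).
At n = 18: n-1 = 17, so c_{18} = -3 + 170 + 2720 + 8160 = 11047.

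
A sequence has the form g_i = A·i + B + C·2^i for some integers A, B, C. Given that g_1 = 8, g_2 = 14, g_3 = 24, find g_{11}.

4120

Plug in i = 1, 2, 3: A + B + 2C = 8; 2A + B + 4C = 14; 3A + B + 8C = 24.
Subtracting the first from the second: A + 2C = 6.
Subtracting the second from the third: A + 4C = 10.
Solving: C = 2, A = 2, then B = 2.
Therefore g_{11} = 22 + 2 + 2·2048 = 4120.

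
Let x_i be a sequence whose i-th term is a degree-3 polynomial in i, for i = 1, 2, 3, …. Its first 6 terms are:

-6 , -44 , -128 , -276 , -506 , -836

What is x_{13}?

1st diffs: -38, -84, -148, -230, -330.
2nd diffs: -46, -64, -82, -100.
3rd diffs: -18, -18, -18 (constant).
Newton forward-difference form: x_i = -6 + (-38)·C(i-1,1) + (-46)·C(i-1,2) + (-18)·C(i-1,3).
At i = 13: i-1 = 12, so x_{13} = -6 - 456 - 3036 - 3960 = -7458.

-7458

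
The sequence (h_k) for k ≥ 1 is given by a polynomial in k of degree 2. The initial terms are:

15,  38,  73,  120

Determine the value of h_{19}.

2265

1st diffs: 23, 35, 47.
2nd diffs: 12, 12 (constant).
Newton forward-difference form: h_k = 15 + 23·C(k-1,1) + 12·C(k-1,2).
At k = 19: k-1 = 18, so h_{19} = 15 + 414 + 1836 = 2265.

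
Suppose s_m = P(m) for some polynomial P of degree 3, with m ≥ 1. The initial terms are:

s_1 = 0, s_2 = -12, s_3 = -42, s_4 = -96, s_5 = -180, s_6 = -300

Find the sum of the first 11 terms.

-5610

1st diffs: -12, -30, -54, -84, -120.
2nd diffs: -18, -24, -30, -36.
3rd diffs: -6, -6, -6 (constant).
So s_m = -m^3 - 3m^2 + 4m.
Continuing: …, -462, -672, -936, -1260, …, s_{11} = -1650.
Summing m = 1..11 (11 terms) gives -5610.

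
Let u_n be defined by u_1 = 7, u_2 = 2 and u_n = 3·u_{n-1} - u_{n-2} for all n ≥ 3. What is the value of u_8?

Applying the relation repeatedly:
u_3 = -1, u_4 = -5, u_5 = -14, u_6 = -37, u_7 = -97, u_8 = -254.

-254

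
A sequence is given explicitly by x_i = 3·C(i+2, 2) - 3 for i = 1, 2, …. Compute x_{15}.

405

C(17, 2) = 136, so x_{15} = 405.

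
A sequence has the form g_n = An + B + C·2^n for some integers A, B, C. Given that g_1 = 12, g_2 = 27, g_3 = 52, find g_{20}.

5242977

Write the equations: A + B + 2C = 12; 2A + B + 4C = 27; 3A + B + 8C = 52.
Subtracting the first from the second: A + 2C = 15.
Subtracting the second from the third: A + 4C = 25.
Solving: C = 5, A = 5, then B = -3.
Therefore g_{20} = 100 + (-3) + 5·1048576 = 5242977.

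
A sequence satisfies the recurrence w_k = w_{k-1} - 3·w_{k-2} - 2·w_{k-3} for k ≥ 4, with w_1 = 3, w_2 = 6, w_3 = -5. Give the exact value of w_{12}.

6031

Compute successive terms:
w_4 = -29  w_5 = -26  w_6 = 71  w_7 = 207  w_8 = 46  w_9 = -717  w_{10} = -1269  w_{11} = 790  w_{12} = 6031.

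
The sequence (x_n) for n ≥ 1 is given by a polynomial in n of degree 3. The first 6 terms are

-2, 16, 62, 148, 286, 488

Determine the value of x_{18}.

12272

1st diffs: 18, 46, 86, 138, 202.
2nd diffs: 28, 40, 52, 64.
3rd diffs: 12, 12, 12 (constant).
Newton forward-difference form: x_n = -2 + 18·C(n-1,1) + 28·C(n-1,2) + 12·C(n-1,3).
At n = 18: n-1 = 17, so x_{18} = -2 + 306 + 3808 + 8160 = 12272.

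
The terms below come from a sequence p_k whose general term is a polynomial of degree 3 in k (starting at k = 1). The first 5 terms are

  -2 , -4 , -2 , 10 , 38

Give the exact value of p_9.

430

1st diffs: -2, 2, 12, 28.
2nd diffs: 4, 10, 16.
3rd diffs: 6, 6 (constant).
Newton forward-difference form: p_k = -2 + (-2)·C(k-1,1) + 4·C(k-1,2) + 6·C(k-1,3).
At k = 9: k-1 = 8, so p_9 = -2 - 16 + 112 + 336 = 430.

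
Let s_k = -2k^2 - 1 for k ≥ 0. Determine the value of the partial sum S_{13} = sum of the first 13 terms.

-1313

Over k = 0..12: Σk = 78, Σk² = 650.
Total = (-2)·650 + (-1)·13 = -1313.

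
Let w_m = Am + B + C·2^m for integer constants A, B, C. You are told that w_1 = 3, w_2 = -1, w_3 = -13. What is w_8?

At m = 1, 2, 3: A + B + 2C = 3; 2A + B + 4C = -1; 3A + B + 8C = -13.
Subtracting the first from the second: A + 2C = -4.
Subtracting the second from the third: A + 4C = -12.
Solving: C = -4, A = 4, then B = 7.
So w_m = 4·m + 7 + (-4)·2^m; at m=8 this is -985.

-985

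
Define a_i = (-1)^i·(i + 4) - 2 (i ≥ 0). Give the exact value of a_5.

-11

(-1)^5 = -1; i + 4 at i=5 is 9; so a_5 = -11.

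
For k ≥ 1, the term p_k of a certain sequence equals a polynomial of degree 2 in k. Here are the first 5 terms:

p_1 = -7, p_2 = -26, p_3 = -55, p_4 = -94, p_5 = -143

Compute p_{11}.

-647

1st diffs: -19, -29, -39, -49.
2nd diffs: -10, -10, -10 (constant).
Newton forward-difference form: p_k = -7 + (-19)·C(k-1,1) + (-10)·C(k-1,2).
At k = 11: k-1 = 10, so p_{11} = -7 - 190 - 450 = -647.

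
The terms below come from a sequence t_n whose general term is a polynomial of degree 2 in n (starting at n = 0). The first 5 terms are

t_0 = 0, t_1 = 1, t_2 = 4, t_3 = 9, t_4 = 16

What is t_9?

1st diffs: 1, 3, 5, 7.
2nd diffs: 2, 2, 2 (constant).
Newton forward-difference form: t_n = 1·C(n,1) + 2·C(n,2).
At n = 9: n = 9, so t_9 = 9 + 72 = 81.

81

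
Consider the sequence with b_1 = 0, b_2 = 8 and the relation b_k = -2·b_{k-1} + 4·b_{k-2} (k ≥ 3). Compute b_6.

640

b_3 = -16;  b_4 = 64;  b_5 = -192;  b_6 = 640.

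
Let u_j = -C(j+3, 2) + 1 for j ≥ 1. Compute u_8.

-54

C(11, 2) = 55, so u_8 = -54.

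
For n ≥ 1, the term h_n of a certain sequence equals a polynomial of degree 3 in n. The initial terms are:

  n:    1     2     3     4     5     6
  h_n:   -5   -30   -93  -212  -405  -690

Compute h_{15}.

-10365

1st diffs: -25, -63, -119, -193, -285.
2nd diffs: -38, -56, -74, -92.
3rd diffs: -18, -18, -18 (constant).
Newton forward-difference form: h_n = -5 + (-25)·C(n-1,1) + (-38)·C(n-1,2) + (-18)·C(n-1,3).
At n = 15: n-1 = 14, so h_{15} = -5 - 350 - 3458 - 6552 = -10365.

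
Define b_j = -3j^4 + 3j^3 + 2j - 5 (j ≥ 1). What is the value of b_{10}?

-26985

b_{10} = -3·10^4 + 3·10^3 + 2·10 - 5 = -26985.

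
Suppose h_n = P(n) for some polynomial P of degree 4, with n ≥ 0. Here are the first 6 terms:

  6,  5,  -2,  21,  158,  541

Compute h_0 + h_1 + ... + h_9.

1st diffs: -1, -7, 23, 137, 383.
2nd diffs: -6, 30, 114, 246.
3rd diffs: 36, 84, 132.
4th diffs: 48, 48 (constant).
So h_n = 2n^4 - 6n^3 + n^2 + 2n + 6.
Continuing: 1350, 2813, 5206, 8853.
Summing n = 0..9 (10 terms) gives 18951.

18951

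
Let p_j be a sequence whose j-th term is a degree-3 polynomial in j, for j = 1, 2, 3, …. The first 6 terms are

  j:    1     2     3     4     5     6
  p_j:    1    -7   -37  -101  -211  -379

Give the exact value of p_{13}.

-4187

1st diffs: -8, -30, -64, -110, -168.
2nd diffs: -22, -34, -46, -58.
3rd diffs: -12, -12, -12 (constant).
Newton forward-difference form: p_j = 1 + (-8)·C(j-1,1) + (-22)·C(j-1,2) + (-12)·C(j-1,3).
At j = 13: j-1 = 12, so p_{13} = 1 - 96 - 1452 - 2640 = -4187.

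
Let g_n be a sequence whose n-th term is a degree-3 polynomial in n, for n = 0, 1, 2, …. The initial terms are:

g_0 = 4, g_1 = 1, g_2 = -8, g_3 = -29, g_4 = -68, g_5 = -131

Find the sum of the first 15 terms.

-11175

1st diffs: -3, -9, -21, -39, -63.
2nd diffs: -6, -12, -18, -24.
3rd diffs: -6, -6, -6 (constant).
Newton forward-difference form: g_n = 4 + (-3)·C(n,1) + (-6)·C(n,2) + (-6)·C(n,3).
Continuing: …, -224, -353, -524, -743, …, g_{14} = -2768.
Summing n = 0..14 (15 terms) gives -11175.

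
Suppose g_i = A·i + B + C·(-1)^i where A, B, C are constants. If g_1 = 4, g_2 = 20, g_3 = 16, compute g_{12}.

80

The three given values yield: A + B - C = 4; 2A + B + C = 20; 3A + B - C = 16.
Subtracting the first from the second: A + 2C = 16.
Subtracting the second from the third: A - 2C = -4.
Solving: C = 5, A = 6, then B = 3.
Hence g_{12} = 6·12 + 3 + 5·1 = 80.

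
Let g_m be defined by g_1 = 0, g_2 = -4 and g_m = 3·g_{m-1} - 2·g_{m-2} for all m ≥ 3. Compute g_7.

-252

Applying the relation repeatedly:
g_3 = -12; g_4 = -28; g_5 = -60; g_6 = -124; g_7 = -252.
(Characteristic roots are 2 and 1.)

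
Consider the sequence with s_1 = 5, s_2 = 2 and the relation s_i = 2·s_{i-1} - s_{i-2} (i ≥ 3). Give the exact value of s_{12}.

Step forward from the initial values:
s_3 = -1; s_4 = -4; s_5 = -7; s_6 = -10; s_7 = -13; s_8 = -16; s_9 = -19; s_{10} = -22; s_{11} = -25; s_{12} = -28.
(Characteristic roots are 1 and 1.)

-28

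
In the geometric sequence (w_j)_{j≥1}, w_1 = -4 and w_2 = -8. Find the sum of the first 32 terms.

-17179869180

Common ratio r = 2.
w_j = (-4)·2^(j-1).
S = (-4)·(2^32 - 1)/(2 - 1) = (-4)·(4294967296 - 1)/(1) = -17179869180.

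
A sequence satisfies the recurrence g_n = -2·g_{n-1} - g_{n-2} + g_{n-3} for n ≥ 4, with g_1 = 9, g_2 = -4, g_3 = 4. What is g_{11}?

Step forward from the initial values:
g_4 = 5; g_5 = -18; g_6 = 35; g_7 = -47; g_8 = 41; g_9 = 0; g_{10} = -88; g_{11} = 217.

217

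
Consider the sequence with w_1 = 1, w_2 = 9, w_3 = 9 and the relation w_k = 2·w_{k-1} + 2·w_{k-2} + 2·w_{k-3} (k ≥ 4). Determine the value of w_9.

w_4 = 38  w_5 = 112  w_6 = 318  w_7 = 936  w_8 = 2732  w_9 = 7972.

7972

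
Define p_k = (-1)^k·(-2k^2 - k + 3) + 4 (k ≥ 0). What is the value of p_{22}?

-983

(-1)^22 = 1; -2k^2 - k + 3 at k=22 is -987; so p_{22} = -983.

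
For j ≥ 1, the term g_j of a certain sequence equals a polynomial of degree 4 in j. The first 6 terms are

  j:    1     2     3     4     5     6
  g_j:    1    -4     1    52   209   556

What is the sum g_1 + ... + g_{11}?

24354

1st diffs: -5, 5, 51, 157, 347.
2nd diffs: 10, 46, 106, 190.
3rd diffs: 36, 60, 84.
4th diffs: 24, 24 (constant).
Newton forward-difference form: g_j = 1 + (-5)·C(j-1,1) + 10·C(j-1,2) + 36·C(j-1,3) + 24·C(j-1,4).
Continuing: …, 1201, 2276, 3937, 6364, …, g_{11} = 9761.
Summing j = 1..11 (11 terms) gives 24354.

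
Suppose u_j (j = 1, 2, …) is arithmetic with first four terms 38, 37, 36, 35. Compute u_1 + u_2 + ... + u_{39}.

Common difference d = -1.
u_j = 38 + (j - 1)·(-1).
u_{39} = 0; S = 39·(38 + 0)/2 = 741.

741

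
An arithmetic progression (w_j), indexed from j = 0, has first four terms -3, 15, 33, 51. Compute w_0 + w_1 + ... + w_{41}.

Common difference d = 18.
w_j = -3 + (j - 0)·18.
w_{41} = 735; S = 42·(-3 + 735)/2 = 15372.

15372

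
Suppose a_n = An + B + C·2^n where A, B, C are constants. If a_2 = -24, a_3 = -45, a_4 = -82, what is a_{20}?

-4194402

At n = 2, 3, 4: 2A + B + 4C = -24; 3A + B + 8C = -45; 4A + B + 16C = -82.
Subtracting the first from the second: A + 4C = -21.
Subtracting the second from the third: A + 8C = -37.
Solving: C = -4, A = -5, then B = 2.
So a_n = -5·n + 2 + (-4)·2^n; at n=20 this is -4194402.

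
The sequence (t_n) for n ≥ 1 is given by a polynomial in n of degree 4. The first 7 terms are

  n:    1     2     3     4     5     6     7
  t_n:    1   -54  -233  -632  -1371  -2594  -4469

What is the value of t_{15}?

-71021

1st diffs: -55, -179, -399, -739, -1223, -1875.
2nd diffs: -124, -220, -340, -484, -652.
3rd diffs: -96, -120, -144, -168.
4th diffs: -24, -24, -24 (constant).
Newton forward-difference form: t_n = 1 + (-55)·C(n-1,1) + (-124)·C(n-1,2) + (-96)·C(n-1,3) + (-24)·C(n-1,4).
At n = 15: n-1 = 14, so t_{15} = 1 - 770 - 11284 - 34944 - 24024 = -71021.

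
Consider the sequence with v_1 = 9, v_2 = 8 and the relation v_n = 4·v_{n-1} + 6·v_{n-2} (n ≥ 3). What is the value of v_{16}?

Step forward from the initial values:
v_3 = 86; v_4 = 392; v_5 = 2084; …; v_{13} = 1045465664; v_{14} = 5396983808; v_{15} = 27860729216; v_{16} = 143824819712.

143824819712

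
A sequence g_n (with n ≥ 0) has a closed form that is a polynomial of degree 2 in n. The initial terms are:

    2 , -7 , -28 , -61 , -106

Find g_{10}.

-628

1st diffs: -9, -21, -33, -45.
2nd diffs: -12, -12, -12 (constant).
So g_n = -6n^2 - 3n + 2.
Evaluating at n = 10 gives g_{10} = -628.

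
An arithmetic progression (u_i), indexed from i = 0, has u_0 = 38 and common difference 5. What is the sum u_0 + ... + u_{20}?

1848

u_i = 38 + (i - 0)·5.
u_{20} = 138; S = 21·(38 + 138)/2 = 1848.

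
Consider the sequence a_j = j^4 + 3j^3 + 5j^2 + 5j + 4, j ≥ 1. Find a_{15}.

61954

a_{15} = 1·15^4 + 3·15^3 + 5·15^2 + 5·15 + 4 = 61954.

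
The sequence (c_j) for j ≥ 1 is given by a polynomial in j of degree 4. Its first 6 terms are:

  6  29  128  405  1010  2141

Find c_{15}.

1st diffs: 23, 99, 277, 605, 1131.
2nd diffs: 76, 178, 328, 526.
3rd diffs: 102, 150, 198.
4th diffs: 48, 48 (constant).
Newton forward-difference form: c_j = 6 + 23·C(j-1,1) + 76·C(j-1,2) + 102·C(j-1,3) + 48·C(j-1,4).
At j = 15: j-1 = 14, so c_{15} = 6 + 322 + 6916 + 37128 + 48048 = 92420.

92420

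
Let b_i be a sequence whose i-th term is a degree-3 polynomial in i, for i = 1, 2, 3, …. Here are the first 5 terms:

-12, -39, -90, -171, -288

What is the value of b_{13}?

1st diffs: -27, -51, -81, -117.
2nd diffs: -24, -30, -36.
3rd diffs: -6, -6 (constant).
Newton forward-difference form: b_i = -12 + (-27)·C(i-1,1) + (-24)·C(i-1,2) + (-6)·C(i-1,3).
At i = 13: i-1 = 12, so b_{13} = -12 - 324 - 1584 - 1320 = -3240.

-3240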